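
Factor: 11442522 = 2^1*3^1*7^1*13^1 *19^1*1103^1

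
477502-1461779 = -984277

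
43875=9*4875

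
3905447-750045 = 3155402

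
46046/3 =46046/3 = 15348.67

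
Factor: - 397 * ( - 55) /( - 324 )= - 2^(-2)*3^( - 4)*5^1*11^1*397^1 = - 21835/324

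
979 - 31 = 948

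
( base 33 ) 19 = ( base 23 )1J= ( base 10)42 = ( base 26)1G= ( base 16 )2a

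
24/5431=24/5431 = 0.00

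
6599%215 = 149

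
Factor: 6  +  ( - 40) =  - 34 = - 2^1*17^1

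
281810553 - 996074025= - 714263472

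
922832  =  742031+180801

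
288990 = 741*390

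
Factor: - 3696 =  - 2^4 *3^1*7^1*11^1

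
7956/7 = 7956/7  =  1136.57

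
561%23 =9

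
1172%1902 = 1172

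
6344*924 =5861856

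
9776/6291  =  1 + 3485/6291 = 1.55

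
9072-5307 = 3765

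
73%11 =7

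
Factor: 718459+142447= 2^1*430453^1 = 860906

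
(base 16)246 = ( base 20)192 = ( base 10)582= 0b1001000110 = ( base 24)106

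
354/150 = 2  +  9/25 = 2.36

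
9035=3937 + 5098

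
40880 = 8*5110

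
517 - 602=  - 85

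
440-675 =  - 235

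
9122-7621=1501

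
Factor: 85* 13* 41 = 5^1*13^1*17^1* 41^1 = 45305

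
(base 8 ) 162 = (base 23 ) 4M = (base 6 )310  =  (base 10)114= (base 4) 1302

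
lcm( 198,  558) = 6138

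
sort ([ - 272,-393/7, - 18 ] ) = [ -272,-393/7 , - 18] 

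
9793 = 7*1399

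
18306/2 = 9153= 9153.00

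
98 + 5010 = 5108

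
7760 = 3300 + 4460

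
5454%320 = 14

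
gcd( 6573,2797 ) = 1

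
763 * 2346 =1789998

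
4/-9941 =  - 1 + 9937/9941 = - 0.00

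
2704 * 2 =5408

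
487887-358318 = 129569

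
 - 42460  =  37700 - 80160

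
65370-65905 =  - 535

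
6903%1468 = 1031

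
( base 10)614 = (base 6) 2502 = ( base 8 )1146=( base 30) KE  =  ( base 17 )222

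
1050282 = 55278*19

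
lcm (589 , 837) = 15903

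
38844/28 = 9711/7 = 1387.29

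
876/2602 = 438/1301 = 0.34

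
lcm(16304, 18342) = 146736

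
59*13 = 767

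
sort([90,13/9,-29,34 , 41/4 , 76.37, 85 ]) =[-29, 13/9,41/4, 34, 76.37, 85, 90]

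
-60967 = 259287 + - 320254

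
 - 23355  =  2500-25855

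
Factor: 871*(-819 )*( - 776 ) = 553558824= 2^3*3^2*7^1*13^2*67^1*97^1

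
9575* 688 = 6587600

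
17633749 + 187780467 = 205414216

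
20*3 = 60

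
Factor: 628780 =2^2*5^1 * 149^1*211^1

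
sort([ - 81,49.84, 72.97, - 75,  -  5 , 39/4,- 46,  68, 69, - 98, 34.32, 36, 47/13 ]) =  [ - 98, - 81, - 75, - 46 , - 5,47/13,39/4, 34.32, 36, 49.84,  68,69,72.97] 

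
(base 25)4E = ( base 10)114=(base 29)3r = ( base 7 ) 222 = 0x72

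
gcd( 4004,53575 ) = 1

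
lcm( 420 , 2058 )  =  20580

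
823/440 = 1 + 383/440 = 1.87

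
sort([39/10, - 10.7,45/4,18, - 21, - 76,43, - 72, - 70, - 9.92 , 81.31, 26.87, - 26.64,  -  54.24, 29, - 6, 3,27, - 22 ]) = [  -  76, - 72, - 70, - 54.24, - 26.64 ,  -  22, - 21, - 10.7, - 9.92, - 6,3,39/10 , 45/4,18,26.87,27,29, 43,81.31 ] 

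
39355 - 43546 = -4191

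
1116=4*279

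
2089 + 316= 2405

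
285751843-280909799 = 4842044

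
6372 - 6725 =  - 353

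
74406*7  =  520842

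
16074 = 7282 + 8792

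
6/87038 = 3/43519 =0.00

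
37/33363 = 37/33363 = 0.00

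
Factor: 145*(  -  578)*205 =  - 17181050 = -2^1*5^2*17^2*29^1*41^1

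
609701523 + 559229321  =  1168930844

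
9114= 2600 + 6514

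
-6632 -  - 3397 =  - 3235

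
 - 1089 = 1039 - 2128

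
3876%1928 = 20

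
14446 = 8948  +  5498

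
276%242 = 34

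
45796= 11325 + 34471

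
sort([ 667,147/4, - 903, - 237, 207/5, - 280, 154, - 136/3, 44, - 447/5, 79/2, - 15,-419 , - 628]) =[ - 903, - 628, - 419, - 280, - 237,  -  447/5, - 136/3, - 15,147/4,79/2, 207/5, 44, 154, 667]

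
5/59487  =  5/59487 = 0.00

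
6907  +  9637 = 16544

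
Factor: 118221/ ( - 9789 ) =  - 157/13 = -  13^(- 1)*157^1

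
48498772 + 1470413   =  49969185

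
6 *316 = 1896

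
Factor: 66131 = 13^1*5087^1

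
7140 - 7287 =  - 147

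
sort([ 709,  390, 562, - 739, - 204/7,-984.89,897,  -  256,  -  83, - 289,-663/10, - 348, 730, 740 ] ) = [ - 984.89, - 739, - 348, - 289, - 256, - 83 ,- 663/10, - 204/7, 390,  562, 709,730,740, 897] 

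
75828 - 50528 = 25300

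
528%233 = 62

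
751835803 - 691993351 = 59842452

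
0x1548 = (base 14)1DB2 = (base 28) 6qg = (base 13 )2631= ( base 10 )5448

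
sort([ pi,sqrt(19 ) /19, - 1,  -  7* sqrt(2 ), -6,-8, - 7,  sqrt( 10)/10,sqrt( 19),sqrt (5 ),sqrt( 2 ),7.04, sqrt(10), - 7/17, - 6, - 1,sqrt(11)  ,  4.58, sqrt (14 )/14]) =[ - 7*sqrt(2),-8,  -  7,-6,  -  6 , - 1,-1, - 7/17, sqrt( 19) /19,sqrt(14 ) /14,sqrt ( 10 ) /10,sqrt( 2),sqrt(5 ),pi,sqrt (10), sqrt(11),sqrt( 19),  4.58,7.04 ] 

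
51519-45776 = 5743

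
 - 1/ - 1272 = 1/1272=0.00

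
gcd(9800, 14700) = 4900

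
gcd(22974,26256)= 3282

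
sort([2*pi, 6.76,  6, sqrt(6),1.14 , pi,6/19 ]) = [ 6/19, 1.14,sqrt( 6),pi,6, 2*pi, 6.76]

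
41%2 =1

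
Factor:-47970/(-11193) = 2^1*3^1*5^1*7^(-1 ) = 30/7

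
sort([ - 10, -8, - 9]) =[ - 10,-9,-8] 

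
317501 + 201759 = 519260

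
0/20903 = 0 = 0.00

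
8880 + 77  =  8957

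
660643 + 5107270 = 5767913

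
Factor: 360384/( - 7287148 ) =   -  90096/1821787 = -2^4* 3^1 *11^( - 1) * 1877^1*165617^( - 1) 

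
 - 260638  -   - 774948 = 514310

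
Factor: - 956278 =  - 2^1*478139^1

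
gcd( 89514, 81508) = 2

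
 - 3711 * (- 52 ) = 192972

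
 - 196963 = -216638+19675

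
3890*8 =31120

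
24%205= 24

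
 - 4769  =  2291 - 7060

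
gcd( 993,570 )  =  3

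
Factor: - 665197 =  - 13^1*51169^1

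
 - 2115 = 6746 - 8861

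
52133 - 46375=5758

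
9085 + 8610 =17695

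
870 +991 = 1861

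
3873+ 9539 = 13412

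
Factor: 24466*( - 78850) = - 2^2*5^2*13^1*19^1*83^1  *  941^1  =  - 1929144100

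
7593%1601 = 1189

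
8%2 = 0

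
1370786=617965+752821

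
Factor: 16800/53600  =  21/67 = 3^1 *7^1*67^(-1)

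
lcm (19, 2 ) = 38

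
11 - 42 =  - 31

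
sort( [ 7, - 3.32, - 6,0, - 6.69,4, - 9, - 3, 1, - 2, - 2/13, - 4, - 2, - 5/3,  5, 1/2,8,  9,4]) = [- 9, - 6.69, - 6, - 4, - 3.32, - 3, - 2, - 2 , - 5/3,  -  2/13,0,1/2,1, 4,4,  5, 7,8,9] 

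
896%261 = 113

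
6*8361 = 50166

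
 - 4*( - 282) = 1128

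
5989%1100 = 489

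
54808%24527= 5754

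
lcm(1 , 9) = 9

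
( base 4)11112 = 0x156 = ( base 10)342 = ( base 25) DH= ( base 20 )h2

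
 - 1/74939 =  - 1/74939 =- 0.00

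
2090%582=344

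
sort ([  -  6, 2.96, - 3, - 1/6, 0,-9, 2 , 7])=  [-9,-6, - 3, - 1/6 , 0,2,2.96,  7]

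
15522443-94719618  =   - 79197175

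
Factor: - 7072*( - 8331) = 2^5 * 3^1*13^1*17^1 * 2777^1 = 58916832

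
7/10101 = 1/1443 = 0.00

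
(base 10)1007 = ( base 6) 4355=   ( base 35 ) sr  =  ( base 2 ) 1111101111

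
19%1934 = 19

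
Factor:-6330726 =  - 2^1 * 3^2*351707^1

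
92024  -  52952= 39072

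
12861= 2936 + 9925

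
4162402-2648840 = 1513562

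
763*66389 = 50654807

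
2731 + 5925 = 8656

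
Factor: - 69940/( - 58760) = 2^ (-1)*113^( - 1) * 269^1 = 269/226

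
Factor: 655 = 5^1*131^1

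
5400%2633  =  134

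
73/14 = 73/14=5.21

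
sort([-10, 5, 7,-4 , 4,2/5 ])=[-10, - 4, 2/5, 4, 5, 7] 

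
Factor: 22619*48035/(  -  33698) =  - 1086503665/33698 =- 2^(  -  1)*5^1*7^( - 1 )*13^1*29^( - 1 )*83^(  -  1) * 739^1*22619^1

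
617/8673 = 617/8673  =  0.07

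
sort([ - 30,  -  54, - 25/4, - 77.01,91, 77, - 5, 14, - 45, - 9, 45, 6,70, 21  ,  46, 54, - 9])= [ - 77.01, - 54, - 45, - 30 ,-9, - 9, - 25/4 ,- 5,  6,14, 21, 45, 46, 54,70, 77, 91]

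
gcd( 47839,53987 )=1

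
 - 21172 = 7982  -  29154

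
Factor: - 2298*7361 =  - 16915578 = -2^1*3^1*17^1*383^1*433^1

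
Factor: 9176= 2^3*31^1*37^1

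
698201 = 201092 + 497109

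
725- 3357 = -2632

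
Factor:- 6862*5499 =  - 2^1*3^2*13^1*47^2*73^1= -37734138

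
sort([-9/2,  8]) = [ - 9/2,8]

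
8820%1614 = 750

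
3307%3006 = 301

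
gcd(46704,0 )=46704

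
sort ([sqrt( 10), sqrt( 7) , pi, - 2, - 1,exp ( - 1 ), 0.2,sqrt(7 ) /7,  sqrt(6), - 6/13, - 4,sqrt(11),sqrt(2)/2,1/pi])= [ - 4, - 2, - 1, - 6/13,0.2, 1/pi,exp( - 1),sqrt( 7)/7,sqrt(  2)/2,sqrt(6),sqrt(7),pi,sqrt( 10),sqrt ( 11)]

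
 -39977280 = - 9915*4032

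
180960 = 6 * 30160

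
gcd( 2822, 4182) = 34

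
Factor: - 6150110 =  -2^1*5^1*19^1*32369^1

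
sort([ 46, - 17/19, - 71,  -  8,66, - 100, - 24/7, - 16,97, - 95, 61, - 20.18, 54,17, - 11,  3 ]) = [ -100, - 95,-71, - 20.18,  -  16, - 11, - 8, - 24/7 ,  -  17/19,  3,17,46, 54,61 , 66, 97]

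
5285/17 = 310 + 15/17 = 310.88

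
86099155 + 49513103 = 135612258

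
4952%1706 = 1540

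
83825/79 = 83825/79 = 1061.08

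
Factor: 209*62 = 2^1*11^1*19^1*31^1 =12958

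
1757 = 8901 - 7144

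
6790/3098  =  2 + 297/1549 = 2.19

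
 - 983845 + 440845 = -543000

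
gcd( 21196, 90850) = 2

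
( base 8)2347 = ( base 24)247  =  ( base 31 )19f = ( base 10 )1255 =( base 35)10u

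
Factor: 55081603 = 47^1*317^1*3697^1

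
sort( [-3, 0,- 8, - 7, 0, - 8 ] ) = [ - 8, - 8, - 7, - 3, 0, 0] 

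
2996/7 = 428 = 428.00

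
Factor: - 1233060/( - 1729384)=308265/432346 = 2^( - 1)*3^1*5^1 *20551^1*216173^( - 1 )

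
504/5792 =63/724  =  0.09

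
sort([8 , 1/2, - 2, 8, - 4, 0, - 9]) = [ - 9, - 4, - 2,0,1/2,8,8]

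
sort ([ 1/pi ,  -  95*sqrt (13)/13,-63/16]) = [  -  95*sqrt(13)/13, - 63/16, 1/pi]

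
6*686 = 4116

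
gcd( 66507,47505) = 9501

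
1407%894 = 513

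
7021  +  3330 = 10351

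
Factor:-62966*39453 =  - 2^1*3^1*19^1*1657^1*13151^1 = - 2484197598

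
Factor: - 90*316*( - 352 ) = 2^8*3^2*5^1*11^1*79^1 = 10010880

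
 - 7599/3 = -2533 =- 2533.00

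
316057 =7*45151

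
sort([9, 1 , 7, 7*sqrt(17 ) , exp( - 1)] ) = [ exp( - 1 ),1,7,9, 7*sqrt( 17)]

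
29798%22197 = 7601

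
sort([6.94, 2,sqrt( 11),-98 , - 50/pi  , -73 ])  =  [-98, - 73,-50/pi,2 , sqrt(11),6.94]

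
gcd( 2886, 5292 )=6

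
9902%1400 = 102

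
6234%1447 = 446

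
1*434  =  434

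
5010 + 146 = 5156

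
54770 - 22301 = 32469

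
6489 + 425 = 6914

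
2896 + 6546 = 9442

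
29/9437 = 29/9437  =  0.00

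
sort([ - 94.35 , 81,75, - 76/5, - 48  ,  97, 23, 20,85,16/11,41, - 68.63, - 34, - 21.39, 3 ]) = [ - 94.35, - 68.63, - 48, - 34, - 21.39, - 76/5, 16/11, 3,  20,23, 41, 75,81, 85, 97 ]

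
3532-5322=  - 1790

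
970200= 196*4950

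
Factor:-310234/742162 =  -181^1*433^ ( - 1)  =  - 181/433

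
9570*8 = 76560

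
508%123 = 16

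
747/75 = 9+24/25=9.96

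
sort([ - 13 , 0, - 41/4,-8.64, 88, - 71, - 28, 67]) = [- 71 , -28, - 13,  -  41/4, - 8.64, 0, 67, 88]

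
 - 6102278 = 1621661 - 7723939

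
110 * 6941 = 763510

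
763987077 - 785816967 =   -  21829890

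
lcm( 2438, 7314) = 7314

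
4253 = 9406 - 5153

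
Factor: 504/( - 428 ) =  - 2^1*3^2 * 7^1*107^( - 1)=   -126/107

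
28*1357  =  37996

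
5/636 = 5/636  =  0.01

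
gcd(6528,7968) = 96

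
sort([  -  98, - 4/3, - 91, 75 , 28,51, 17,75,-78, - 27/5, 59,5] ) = [ - 98 , -91, - 78, - 27/5,-4/3,5, 17,28, 51,  59, 75,75] 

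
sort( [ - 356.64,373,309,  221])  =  [-356.64,221,309,373] 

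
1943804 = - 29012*(-67)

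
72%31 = 10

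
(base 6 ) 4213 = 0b1110110001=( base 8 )1661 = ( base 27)180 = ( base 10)945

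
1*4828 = 4828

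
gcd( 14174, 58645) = 1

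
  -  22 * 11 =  - 242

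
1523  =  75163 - 73640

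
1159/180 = 1159/180= 6.44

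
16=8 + 8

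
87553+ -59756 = 27797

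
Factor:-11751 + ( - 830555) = - 842306 =- 2^1*23^1*18311^1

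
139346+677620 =816966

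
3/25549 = 3/25549 = 0.00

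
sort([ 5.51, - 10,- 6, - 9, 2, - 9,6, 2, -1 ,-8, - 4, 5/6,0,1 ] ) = [ - 10 ,  -  9, - 9, - 8,- 6 , - 4, - 1, 0, 5/6, 1,2, 2,5.51 , 6]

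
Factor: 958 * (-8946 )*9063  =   - 77672338884 = - 2^2*3^4*7^1*19^1*53^1* 71^1*479^1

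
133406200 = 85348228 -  - 48057972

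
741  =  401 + 340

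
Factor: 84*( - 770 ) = -2^3 *3^1*5^1*7^2*11^1 = -64680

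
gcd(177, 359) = 1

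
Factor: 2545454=2^1*631^1 * 2017^1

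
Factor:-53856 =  -2^5*3^2*11^1*17^1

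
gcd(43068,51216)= 1164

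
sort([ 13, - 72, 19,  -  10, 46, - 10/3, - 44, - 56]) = [ - 72, - 56, - 44,- 10, - 10/3, 13, 19, 46] 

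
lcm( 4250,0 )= 0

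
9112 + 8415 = 17527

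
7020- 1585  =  5435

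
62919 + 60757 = 123676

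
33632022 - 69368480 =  - 35736458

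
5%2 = 1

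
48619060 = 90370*538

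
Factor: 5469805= 5^1*11^2 *9041^1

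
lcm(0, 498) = 0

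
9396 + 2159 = 11555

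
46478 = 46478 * 1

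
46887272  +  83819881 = 130707153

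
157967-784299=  - 626332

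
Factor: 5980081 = 5980081^1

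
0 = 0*978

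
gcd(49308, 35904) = 12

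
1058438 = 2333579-1275141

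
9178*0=0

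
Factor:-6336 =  - 2^6*3^2* 11^1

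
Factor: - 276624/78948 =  - 452/129=-  2^2*3^( - 1 ) * 43^( - 1 ) * 113^1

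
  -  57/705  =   - 1 + 216/235= - 0.08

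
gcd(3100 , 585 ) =5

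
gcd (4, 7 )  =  1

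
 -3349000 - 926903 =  - 4275903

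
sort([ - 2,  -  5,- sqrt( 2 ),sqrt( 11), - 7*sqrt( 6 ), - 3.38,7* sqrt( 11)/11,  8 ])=[-7*sqrt(6), - 5 ,  -  3.38, - 2, - sqrt(2),7*sqrt( 11)/11, sqrt(11),8] 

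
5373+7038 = 12411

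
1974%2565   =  1974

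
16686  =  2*8343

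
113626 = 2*56813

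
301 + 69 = 370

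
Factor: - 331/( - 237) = 3^ (  -  1 ) * 79^( - 1) * 331^1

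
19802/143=19802/143  =  138.48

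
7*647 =4529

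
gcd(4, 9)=1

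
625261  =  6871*91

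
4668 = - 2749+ 7417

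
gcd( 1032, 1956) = 12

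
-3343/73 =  - 46 + 15/73 = - 45.79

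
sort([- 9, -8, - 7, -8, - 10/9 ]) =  [ - 9, - 8, - 8, -7, - 10/9]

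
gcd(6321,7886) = 1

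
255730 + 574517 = 830247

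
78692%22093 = 12413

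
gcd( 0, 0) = 0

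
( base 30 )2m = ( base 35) 2C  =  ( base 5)312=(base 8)122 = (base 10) 82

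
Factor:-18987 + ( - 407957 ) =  - 2^6*7^1*953^1 = - 426944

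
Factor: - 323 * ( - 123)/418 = 2^( - 1 )*3^1*11^( - 1) * 17^1*41^1 = 2091/22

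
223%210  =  13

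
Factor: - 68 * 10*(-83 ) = 56440 = 2^3*5^1*17^1*83^1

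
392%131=130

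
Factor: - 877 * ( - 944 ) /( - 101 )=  - 827888/101 = - 2^4*59^1 * 101^( - 1) * 877^1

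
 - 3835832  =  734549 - 4570381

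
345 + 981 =1326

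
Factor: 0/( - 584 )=0  =  0^1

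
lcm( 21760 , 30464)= 152320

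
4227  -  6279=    - 2052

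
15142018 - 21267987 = -6125969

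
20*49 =980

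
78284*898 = 70299032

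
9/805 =9/805 = 0.01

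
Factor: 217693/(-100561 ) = -959/443 = - 7^1 *137^1 * 443^( - 1)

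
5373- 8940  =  -3567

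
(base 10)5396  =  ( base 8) 12424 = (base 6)40552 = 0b1010100010100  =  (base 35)4e6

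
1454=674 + 780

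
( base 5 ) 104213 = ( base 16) e63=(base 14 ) 14b1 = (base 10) 3683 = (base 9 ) 5042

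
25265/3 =8421 + 2/3 = 8421.67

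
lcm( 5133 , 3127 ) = 272049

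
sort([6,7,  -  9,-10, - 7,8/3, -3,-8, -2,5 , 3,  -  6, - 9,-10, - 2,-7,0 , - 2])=[ - 10, -10, - 9, - 9,- 8,  -  7, - 7, - 6, - 3, - 2, - 2, - 2,0,8/3,3, 5,6,7 ] 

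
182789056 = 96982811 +85806245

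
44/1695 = 44/1695 = 0.03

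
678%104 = 54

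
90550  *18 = 1629900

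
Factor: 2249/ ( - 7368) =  - 2^ ( - 3)*3^( - 1 )*13^1*173^1*307^( - 1)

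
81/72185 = 81/72185 = 0.00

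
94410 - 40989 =53421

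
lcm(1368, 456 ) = 1368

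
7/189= 1/27= 0.04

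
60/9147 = 20/3049 = 0.01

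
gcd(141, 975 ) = 3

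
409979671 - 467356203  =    -  57376532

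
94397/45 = 2097 + 32/45 = 2097.71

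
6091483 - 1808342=4283141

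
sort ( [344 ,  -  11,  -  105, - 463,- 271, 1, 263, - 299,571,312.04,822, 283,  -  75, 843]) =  [-463,- 299, - 271, - 105, - 75,- 11,  1, 263, 283,  312.04, 344,571,822,843]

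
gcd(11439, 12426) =3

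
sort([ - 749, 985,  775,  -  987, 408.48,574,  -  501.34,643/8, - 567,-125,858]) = [ - 987, - 749,-567,  -  501.34, - 125, 643/8,408.48, 574, 775,  858,985 ] 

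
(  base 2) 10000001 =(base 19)6F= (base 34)3r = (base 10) 129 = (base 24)59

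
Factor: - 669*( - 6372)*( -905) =-3857895540 = -  2^2*3^4 * 5^1*59^1*181^1*223^1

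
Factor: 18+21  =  39 = 3^1*13^1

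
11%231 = 11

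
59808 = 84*712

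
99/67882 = 99/67882 = 0.00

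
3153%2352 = 801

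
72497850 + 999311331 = 1071809181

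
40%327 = 40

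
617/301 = 617/301 = 2.05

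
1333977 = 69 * 19333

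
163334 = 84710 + 78624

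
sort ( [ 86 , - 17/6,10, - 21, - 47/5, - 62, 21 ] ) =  [ - 62, - 21, - 47/5, - 17/6,10,21,86] 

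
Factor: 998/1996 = 2^( - 1) = 1/2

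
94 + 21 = 115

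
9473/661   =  9473/661 = 14.33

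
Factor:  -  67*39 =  -2613 = -3^1* 13^1*67^1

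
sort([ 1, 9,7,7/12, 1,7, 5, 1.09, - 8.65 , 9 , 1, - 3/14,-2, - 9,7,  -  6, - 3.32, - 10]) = [ - 10, - 9,- 8.65, - 6, - 3.32, - 2,- 3/14,7/12, 1,1,1,1.09,5, 7,7,  7,9,9]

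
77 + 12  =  89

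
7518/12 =1253/2 =626.50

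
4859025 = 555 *8755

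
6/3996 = 1/666 = 0.00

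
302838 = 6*50473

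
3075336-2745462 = 329874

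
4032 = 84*48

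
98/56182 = 7/4013 = 0.00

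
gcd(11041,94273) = 1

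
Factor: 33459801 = 3^1*53^1*127^1 * 1657^1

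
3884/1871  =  3884/1871 = 2.08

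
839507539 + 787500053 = 1627007592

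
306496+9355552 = 9662048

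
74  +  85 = 159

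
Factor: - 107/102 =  -2^(-1)* 3^( - 1)*17^(- 1)*107^1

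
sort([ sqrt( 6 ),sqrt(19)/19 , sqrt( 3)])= [ sqrt( 19)/19,sqrt( 3 ),sqrt( 6) ] 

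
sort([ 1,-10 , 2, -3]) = [-10, - 3, 1, 2 ] 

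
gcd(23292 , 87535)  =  1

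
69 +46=115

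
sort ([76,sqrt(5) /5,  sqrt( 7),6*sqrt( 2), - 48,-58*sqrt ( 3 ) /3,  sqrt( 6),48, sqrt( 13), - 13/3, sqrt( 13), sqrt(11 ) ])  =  [ - 48, - 58*sqrt(3)/3, - 13/3,sqrt(5 ) /5,  sqrt( 6),sqrt( 7 ),sqrt(11), sqrt ( 13 ), sqrt( 13 ),6*sqrt(2 ),48 , 76]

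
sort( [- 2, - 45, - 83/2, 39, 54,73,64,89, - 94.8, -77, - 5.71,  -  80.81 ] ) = [ - 94.8, - 80.81,  -  77, - 45,-83/2,  -  5.71, - 2,39,54, 64,73, 89]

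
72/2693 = 72/2693 = 0.03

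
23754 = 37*642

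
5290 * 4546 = 24048340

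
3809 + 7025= 10834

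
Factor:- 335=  - 5^1*67^1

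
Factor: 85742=2^1*43^1*997^1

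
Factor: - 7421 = -41^1*181^1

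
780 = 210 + 570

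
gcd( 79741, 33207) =1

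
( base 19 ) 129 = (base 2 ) 110011000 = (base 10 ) 408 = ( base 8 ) 630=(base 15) 1c3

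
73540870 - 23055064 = 50485806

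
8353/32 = 261+1/32=261.03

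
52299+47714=100013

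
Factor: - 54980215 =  - 5^1*61^1*180263^1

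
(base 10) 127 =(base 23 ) 5C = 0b1111111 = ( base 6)331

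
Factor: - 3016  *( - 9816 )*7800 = 230919436800 = 2^9*3^2*5^2*13^2*29^1*409^1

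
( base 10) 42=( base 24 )1i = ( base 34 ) 18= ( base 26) 1G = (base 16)2A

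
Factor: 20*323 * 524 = 2^4*5^1*17^1*19^1 * 131^1 = 3385040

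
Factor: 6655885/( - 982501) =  -5^1*13^ ( - 1)*229^1*5813^1*75577^(- 1) 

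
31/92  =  31/92 = 0.34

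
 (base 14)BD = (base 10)167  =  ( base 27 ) 65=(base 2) 10100111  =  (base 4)2213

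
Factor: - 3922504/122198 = - 1961252/61099 = - 2^2*61099^( - 1 )*490313^1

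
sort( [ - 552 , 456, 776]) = [ - 552, 456, 776 ]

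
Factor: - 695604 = - 2^2  *3^1*7^3*13^2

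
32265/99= 325+ 10/11 = 325.91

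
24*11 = 264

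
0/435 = 0=0.00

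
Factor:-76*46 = -2^3*19^1 * 23^1 = - 3496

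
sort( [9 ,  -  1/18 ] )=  [ - 1/18,9 ] 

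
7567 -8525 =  - 958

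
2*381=762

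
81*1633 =132273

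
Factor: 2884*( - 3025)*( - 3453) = 2^2 * 3^1*5^2*7^1*11^2*103^1 * 1151^1 = 30124317300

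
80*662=52960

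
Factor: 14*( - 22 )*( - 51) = 2^2*3^1*7^1*11^1*17^1   =  15708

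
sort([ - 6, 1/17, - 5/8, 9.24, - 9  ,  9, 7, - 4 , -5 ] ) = [-9, - 6,-5, -4,-5/8 , 1/17, 7, 9, 9.24]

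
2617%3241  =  2617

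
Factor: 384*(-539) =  - 206976 = - 2^7*3^1*7^2*11^1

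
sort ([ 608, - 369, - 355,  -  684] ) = [ - 684, - 369, - 355, 608] 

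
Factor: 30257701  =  29^1 * 1043369^1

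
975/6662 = 975/6662 = 0.15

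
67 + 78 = 145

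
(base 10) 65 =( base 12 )55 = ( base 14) 49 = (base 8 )101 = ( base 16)41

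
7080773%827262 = 462677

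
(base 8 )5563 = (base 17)A27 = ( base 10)2931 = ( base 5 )43211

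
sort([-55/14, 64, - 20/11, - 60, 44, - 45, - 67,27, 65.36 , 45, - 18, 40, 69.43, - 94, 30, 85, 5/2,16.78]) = [ - 94, - 67 , - 60, - 45, - 18, - 55/14, - 20/11, 5/2, 16.78, 27 , 30, 40, 44,  45, 64, 65.36,69.43, 85 ]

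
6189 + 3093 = 9282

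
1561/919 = 1561/919 = 1.70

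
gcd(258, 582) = 6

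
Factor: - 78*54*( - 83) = 349596 = 2^2*3^4 *13^1*83^1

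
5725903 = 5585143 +140760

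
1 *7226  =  7226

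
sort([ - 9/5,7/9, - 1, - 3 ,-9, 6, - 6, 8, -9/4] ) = [-9, - 6,  -  3, - 9/4, - 9/5, - 1, 7/9, 6,8 ] 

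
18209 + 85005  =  103214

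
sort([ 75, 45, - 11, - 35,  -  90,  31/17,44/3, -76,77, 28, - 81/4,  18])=[-90,-76,-35, - 81/4, - 11,31/17, 44/3,18, 28 , 45, 75,  77]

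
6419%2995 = 429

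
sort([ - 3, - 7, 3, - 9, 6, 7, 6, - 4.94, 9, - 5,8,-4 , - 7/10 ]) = [ - 9,-7,  -  5, - 4.94, - 4, - 3, - 7/10,3, 6, 6, 7 , 8,  9 ]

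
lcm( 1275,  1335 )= 113475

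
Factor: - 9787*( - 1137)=3^1 *379^1*9787^1 = 11127819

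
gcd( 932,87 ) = 1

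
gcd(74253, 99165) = 3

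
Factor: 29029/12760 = 91/40=2^( - 3 )*5^( - 1)*7^1*13^1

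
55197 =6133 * 9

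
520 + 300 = 820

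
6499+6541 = 13040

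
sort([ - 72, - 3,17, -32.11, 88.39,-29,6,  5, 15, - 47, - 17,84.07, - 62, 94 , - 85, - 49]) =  [ - 85, - 72, - 62,  -  49, -47, - 32.11, - 29, - 17, - 3, 5, 6,15, 17, 84.07,  88.39, 94 ]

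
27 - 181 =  - 154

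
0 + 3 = 3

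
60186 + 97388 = 157574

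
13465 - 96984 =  - 83519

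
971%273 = 152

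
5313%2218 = 877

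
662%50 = 12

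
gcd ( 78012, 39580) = 4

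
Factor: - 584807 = -61^1 * 9587^1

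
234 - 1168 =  - 934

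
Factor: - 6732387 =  - 3^2*61^1*12263^1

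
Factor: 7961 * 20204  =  160844044 = 2^2*19^1*419^1*5051^1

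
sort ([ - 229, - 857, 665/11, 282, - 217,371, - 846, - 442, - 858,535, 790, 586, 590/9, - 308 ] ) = [ - 858, -857, - 846, - 442, - 308 , - 229, - 217, 665/11, 590/9, 282, 371, 535, 586, 790]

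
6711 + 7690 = 14401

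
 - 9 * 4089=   -  36801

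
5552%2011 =1530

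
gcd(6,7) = 1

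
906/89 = 10 + 16/89 = 10.18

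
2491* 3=7473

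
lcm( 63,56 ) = 504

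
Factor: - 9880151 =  - 131^1 * 199^1*379^1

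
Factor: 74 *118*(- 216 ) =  - 2^5* 3^3*37^1 *59^1 = -1886112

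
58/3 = 58/3 = 19.33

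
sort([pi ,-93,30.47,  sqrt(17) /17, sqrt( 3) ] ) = [ -93,sqrt( 17) /17,sqrt( 3), pi,30.47]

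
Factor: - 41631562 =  - 2^1*7^1 *271^1 * 10973^1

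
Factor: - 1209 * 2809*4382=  - 14881626942 = -2^1*3^1*7^1*13^1 * 31^1*53^2*313^1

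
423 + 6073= 6496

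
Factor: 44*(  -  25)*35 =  - 38500 = - 2^2*5^3*7^1  *  11^1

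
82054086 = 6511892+75542194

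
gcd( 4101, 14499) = 3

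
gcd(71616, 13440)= 192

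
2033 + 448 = 2481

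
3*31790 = 95370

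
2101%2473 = 2101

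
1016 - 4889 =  - 3873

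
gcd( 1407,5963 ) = 67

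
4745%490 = 335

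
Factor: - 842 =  - 2^1*421^1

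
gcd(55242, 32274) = 198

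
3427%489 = 4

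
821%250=71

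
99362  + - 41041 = 58321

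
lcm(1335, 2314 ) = 34710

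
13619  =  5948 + 7671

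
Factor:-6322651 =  - 41^1* 154211^1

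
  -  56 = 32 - 88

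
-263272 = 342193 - 605465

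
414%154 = 106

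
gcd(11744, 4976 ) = 16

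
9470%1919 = 1794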